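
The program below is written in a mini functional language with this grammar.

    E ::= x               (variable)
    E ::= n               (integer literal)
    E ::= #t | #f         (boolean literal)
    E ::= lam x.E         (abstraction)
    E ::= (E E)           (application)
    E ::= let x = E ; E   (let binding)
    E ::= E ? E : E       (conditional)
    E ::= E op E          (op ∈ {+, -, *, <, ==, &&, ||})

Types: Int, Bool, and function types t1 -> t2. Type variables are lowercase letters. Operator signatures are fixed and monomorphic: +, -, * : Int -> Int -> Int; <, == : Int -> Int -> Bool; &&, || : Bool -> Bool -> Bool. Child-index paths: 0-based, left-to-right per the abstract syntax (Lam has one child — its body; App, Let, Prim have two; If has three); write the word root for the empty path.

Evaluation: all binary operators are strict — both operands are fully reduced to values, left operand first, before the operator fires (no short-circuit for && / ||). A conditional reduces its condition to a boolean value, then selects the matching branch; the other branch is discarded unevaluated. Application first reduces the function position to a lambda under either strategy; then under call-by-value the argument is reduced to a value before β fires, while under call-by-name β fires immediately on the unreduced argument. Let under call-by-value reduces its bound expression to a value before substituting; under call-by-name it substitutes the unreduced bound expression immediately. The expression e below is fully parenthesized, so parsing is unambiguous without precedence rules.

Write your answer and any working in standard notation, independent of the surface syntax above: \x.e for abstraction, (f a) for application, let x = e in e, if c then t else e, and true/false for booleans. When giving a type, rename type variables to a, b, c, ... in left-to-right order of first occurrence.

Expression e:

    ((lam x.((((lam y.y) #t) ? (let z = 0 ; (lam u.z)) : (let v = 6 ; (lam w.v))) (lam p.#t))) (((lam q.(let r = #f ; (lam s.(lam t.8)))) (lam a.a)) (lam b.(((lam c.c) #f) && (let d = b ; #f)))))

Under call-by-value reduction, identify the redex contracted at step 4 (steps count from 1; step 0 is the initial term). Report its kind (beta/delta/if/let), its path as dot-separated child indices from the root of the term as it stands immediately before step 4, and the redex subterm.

Derivation:
step 0: ((\x.((if ((\y.y) true) then (let z = 0 in (\u.z)) else (let v = 6 in (\w.v))) (\p.true))) (((\q.(let r = false in (\s.(\t.8)))) (\a.a)) (\b.(((\c.c) false) && (let d = b in false)))))
step 1: [beta@1.0] ((\x.((if ((\y.y) true) then (let z = 0 in (\u.z)) else (let v = 6 in (\w.v))) (\p.true))) ((let r = false in (\s.(\t.8))) (\b.(((\c.c) false) && (let d = b in false)))))
step 2: [let@1.0] ((\x.((if ((\y.y) true) then (let z = 0 in (\u.z)) else (let v = 6 in (\w.v))) (\p.true))) ((\s.(\t.8)) (\b.(((\c.c) false) && (let d = b in false)))))
step 3: [beta@1] ((\x.((if ((\y.y) true) then (let z = 0 in (\u.z)) else (let v = 6 in (\w.v))) (\p.true))) (\t.8))
step 4: [beta@root] ((if ((\y.y) true) then (let z = 0 in (\u.z)) else (let v = 6 in (\w.v))) (\p.true))

Answer: beta at root : ((\x.((if ((\y.y) true) then (let z = 0 in (\u.z)) else (let v = 6 in (\w.v))) (\p.true))) (\t.8))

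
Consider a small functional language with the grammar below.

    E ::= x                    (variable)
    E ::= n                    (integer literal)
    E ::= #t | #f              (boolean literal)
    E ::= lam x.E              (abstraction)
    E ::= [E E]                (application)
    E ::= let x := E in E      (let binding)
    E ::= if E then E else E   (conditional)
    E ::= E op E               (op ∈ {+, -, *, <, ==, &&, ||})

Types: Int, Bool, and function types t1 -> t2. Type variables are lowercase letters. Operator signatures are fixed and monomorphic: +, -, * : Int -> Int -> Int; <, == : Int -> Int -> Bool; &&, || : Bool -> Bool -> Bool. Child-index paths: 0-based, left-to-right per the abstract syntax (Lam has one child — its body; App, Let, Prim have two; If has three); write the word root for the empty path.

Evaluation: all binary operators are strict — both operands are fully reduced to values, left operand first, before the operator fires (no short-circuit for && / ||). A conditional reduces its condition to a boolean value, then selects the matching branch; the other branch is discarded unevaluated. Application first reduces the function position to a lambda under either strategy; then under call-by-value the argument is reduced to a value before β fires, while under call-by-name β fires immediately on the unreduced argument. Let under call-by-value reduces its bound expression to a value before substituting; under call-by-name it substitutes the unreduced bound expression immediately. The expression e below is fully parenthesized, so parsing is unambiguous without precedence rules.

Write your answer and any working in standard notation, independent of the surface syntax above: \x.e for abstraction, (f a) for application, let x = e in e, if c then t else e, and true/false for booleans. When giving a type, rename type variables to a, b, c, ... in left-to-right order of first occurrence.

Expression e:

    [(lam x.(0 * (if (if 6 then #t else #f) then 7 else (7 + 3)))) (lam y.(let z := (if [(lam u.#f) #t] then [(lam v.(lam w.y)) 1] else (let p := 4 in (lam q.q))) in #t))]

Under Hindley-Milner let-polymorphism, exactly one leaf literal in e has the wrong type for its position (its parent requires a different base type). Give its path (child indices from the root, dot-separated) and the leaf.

Answer: 0.0.1.0.0 : 6

Derivation:
  unify Int ~ Int
  unify Int ~ Bool
  FAIL: mismatch Int ~ Bool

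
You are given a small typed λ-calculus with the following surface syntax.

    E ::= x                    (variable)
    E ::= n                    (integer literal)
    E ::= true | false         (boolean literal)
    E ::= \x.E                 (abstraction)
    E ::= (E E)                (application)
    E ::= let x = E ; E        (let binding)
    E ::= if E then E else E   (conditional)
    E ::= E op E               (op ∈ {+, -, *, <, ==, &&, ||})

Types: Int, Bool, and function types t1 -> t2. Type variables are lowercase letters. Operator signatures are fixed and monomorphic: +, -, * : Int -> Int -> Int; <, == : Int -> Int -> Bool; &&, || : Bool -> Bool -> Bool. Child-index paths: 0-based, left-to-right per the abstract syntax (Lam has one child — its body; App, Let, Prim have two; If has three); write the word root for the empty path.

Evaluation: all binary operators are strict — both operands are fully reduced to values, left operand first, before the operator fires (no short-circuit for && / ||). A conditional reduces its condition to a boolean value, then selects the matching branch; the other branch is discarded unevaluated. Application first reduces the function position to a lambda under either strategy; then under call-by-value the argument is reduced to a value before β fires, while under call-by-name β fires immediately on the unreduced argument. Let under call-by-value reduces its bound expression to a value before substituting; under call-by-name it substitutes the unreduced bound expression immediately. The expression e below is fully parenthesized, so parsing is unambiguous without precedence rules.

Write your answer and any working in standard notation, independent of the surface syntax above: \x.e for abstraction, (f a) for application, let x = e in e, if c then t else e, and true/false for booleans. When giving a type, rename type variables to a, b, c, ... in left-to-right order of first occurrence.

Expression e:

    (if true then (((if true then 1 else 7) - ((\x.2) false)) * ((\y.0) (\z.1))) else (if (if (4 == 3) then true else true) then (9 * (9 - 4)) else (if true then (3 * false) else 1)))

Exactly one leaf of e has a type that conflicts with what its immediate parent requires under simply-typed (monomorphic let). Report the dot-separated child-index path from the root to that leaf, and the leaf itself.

Trace:
  unify Bool ~ Bool
  unify Bool ~ Bool
  unify Int ~ Int
  unify Int ~ Int
\x._ : a -> Int
  unify a -> Int ~ Bool -> b
  unify a ~ Bool
  unify Int ~ b
_ _ : Int
  unify Int ~ Int
  unify Int ~ Int
\y._ : c -> Int
\z._ : d -> Int
  unify c -> Int ~ (d -> Int) -> e
  unify c ~ d -> Int
  unify Int ~ e
_ _ : Int
  unify Int ~ Int
  unify Int ~ Int
  unify Int ~ Int
  unify Bool ~ Bool
  unify Bool ~ Bool
  unify Bool ~ Bool
  unify Int ~ Int
  unify Int ~ Int
  unify Int ~ Int
  unify Int ~ Int
  unify Bool ~ Bool
  unify Int ~ Int
  unify Bool ~ Int
  FAIL: mismatch Bool ~ Int

Answer: 2.2.1.1 : false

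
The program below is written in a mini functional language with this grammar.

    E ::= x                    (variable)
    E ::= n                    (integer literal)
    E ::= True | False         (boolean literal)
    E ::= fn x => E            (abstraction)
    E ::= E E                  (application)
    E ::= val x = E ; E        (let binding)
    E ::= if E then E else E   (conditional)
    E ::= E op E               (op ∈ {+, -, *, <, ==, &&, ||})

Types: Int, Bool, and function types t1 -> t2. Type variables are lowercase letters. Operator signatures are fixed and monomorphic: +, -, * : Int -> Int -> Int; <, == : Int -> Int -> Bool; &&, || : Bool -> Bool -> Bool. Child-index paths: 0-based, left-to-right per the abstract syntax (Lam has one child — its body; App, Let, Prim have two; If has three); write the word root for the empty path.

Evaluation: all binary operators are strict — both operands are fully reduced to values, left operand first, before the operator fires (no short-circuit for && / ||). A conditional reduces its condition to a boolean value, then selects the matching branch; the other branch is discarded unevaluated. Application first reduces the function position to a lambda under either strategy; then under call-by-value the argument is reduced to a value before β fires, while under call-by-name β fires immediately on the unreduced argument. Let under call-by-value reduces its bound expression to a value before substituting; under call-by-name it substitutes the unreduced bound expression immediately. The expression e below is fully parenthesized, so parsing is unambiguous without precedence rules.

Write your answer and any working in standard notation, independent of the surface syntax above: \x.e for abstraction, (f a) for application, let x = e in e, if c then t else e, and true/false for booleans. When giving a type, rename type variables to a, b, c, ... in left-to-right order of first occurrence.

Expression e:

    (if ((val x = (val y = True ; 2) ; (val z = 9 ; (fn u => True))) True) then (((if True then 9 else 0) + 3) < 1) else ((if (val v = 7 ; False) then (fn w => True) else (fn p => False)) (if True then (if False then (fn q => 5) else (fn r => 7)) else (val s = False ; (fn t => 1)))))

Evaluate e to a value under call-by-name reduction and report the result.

Derivation:
step 0: (if ((let x = (let y = true in 2) in (let z = 9 in (\u.true))) true) then (((if true then 9 else 0) + 3) < 1) else ((if (let v = 7 in false) then (\w.true) else (\p.false)) (if true then (if false then (\q.5) else (\r.7)) else (let s = false in (\t.1)))))
step 1: [let@0.0] (if ((let z = 9 in (\u.true)) true) then (((if true then 9 else 0) + 3) < 1) else ((if (let v = 7 in false) then (\w.true) else (\p.false)) (if true then (if false then (\q.5) else (\r.7)) else (let s = false in (\t.1)))))
step 2: [let@0.0] (if ((\u.true) true) then (((if true then 9 else 0) + 3) < 1) else ((if (let v = 7 in false) then (\w.true) else (\p.false)) (if true then (if false then (\q.5) else (\r.7)) else (let s = false in (\t.1)))))
step 3: [beta@0] (if true then (((if true then 9 else 0) + 3) < 1) else ((if (let v = 7 in false) then (\w.true) else (\p.false)) (if true then (if false then (\q.5) else (\r.7)) else (let s = false in (\t.1)))))
step 4: [if@root] (((if true then 9 else 0) + 3) < 1)
step 5: [if@0.0] ((9 + 3) < 1)
step 6: [delta@0] (12 < 1)
step 7: [delta@root] false

Answer: false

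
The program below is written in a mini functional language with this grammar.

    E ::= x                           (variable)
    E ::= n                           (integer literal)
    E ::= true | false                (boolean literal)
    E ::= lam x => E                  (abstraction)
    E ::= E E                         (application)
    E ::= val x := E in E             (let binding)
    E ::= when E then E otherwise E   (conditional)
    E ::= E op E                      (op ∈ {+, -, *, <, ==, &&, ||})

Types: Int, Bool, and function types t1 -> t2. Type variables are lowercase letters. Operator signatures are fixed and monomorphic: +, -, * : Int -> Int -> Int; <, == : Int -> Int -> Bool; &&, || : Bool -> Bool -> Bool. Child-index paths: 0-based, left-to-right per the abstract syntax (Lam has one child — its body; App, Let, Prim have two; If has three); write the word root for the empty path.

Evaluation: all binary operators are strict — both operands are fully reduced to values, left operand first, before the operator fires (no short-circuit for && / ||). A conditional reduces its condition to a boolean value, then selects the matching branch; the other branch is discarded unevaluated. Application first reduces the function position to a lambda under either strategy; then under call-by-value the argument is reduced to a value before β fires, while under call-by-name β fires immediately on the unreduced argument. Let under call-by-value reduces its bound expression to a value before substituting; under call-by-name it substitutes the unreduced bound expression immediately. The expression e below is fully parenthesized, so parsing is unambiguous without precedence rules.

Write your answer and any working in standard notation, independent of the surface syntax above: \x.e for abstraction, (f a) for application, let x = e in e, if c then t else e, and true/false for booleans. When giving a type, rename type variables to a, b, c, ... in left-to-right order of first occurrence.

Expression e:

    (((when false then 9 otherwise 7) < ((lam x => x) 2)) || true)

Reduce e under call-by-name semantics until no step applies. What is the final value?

Trace:
step 0: (((if false then 9 else 7) < ((\x.x) 2)) || true)
step 1: [if@0.0] ((7 < ((\x.x) 2)) || true)
step 2: [beta@0.1] ((7 < 2) || true)
step 3: [delta@0] (false || true)
step 4: [delta@root] true

Answer: true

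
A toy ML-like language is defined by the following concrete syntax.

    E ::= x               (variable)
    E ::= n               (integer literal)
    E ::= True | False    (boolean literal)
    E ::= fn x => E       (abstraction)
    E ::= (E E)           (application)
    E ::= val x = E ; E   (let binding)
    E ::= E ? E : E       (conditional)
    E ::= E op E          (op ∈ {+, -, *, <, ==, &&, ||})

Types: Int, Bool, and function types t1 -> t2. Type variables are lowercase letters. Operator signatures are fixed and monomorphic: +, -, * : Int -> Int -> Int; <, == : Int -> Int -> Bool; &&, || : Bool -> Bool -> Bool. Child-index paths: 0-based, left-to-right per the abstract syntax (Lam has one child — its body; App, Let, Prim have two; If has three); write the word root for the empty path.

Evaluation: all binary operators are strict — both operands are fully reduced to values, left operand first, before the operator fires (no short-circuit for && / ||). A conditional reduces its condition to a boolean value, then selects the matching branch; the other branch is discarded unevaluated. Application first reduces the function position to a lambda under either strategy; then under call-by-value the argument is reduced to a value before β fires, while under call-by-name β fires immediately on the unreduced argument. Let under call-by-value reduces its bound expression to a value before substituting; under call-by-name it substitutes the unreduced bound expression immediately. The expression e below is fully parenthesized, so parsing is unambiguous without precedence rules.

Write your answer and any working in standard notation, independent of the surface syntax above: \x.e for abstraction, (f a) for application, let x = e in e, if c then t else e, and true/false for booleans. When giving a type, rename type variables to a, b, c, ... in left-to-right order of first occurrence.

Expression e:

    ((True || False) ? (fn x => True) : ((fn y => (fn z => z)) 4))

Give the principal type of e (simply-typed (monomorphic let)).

Trace:
  unify Bool ~ Bool
  unify Bool ~ Bool
  unify Bool ~ Bool
\x._ : a -> Bool
z : c
\z._ : c -> c
\y._ : b -> c -> c
  unify b -> c -> c ~ Int -> d
  unify b ~ Int
  unify c -> c ~ d
_ _ : c -> c
  unify a -> Bool ~ c -> c
  unify a ~ c
  unify Bool ~ c

Answer: Bool -> Bool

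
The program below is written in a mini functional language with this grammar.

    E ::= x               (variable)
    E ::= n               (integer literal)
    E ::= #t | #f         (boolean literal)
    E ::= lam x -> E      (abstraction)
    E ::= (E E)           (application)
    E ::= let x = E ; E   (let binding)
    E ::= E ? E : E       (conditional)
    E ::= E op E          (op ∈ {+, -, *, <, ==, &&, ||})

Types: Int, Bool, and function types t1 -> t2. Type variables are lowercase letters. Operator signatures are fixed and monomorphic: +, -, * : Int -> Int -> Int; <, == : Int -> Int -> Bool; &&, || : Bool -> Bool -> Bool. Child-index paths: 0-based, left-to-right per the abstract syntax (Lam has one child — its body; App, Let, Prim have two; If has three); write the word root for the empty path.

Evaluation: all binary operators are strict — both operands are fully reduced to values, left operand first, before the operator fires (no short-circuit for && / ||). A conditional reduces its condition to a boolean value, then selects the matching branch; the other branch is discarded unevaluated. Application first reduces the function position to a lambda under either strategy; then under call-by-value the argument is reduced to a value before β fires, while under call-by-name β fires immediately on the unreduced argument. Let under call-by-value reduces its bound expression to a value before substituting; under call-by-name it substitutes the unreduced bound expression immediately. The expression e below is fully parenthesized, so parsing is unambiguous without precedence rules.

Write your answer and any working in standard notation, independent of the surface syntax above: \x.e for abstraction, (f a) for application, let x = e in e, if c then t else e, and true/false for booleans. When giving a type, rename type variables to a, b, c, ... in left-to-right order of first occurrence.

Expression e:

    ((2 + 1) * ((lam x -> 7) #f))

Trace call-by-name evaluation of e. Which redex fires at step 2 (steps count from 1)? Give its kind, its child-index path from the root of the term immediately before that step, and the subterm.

Derivation:
step 0: ((2 + 1) * ((\x.7) false))
step 1: [delta@0] (3 * ((\x.7) false))
step 2: [beta@1] (3 * 7)

Answer: beta at 1 : ((\x.7) false)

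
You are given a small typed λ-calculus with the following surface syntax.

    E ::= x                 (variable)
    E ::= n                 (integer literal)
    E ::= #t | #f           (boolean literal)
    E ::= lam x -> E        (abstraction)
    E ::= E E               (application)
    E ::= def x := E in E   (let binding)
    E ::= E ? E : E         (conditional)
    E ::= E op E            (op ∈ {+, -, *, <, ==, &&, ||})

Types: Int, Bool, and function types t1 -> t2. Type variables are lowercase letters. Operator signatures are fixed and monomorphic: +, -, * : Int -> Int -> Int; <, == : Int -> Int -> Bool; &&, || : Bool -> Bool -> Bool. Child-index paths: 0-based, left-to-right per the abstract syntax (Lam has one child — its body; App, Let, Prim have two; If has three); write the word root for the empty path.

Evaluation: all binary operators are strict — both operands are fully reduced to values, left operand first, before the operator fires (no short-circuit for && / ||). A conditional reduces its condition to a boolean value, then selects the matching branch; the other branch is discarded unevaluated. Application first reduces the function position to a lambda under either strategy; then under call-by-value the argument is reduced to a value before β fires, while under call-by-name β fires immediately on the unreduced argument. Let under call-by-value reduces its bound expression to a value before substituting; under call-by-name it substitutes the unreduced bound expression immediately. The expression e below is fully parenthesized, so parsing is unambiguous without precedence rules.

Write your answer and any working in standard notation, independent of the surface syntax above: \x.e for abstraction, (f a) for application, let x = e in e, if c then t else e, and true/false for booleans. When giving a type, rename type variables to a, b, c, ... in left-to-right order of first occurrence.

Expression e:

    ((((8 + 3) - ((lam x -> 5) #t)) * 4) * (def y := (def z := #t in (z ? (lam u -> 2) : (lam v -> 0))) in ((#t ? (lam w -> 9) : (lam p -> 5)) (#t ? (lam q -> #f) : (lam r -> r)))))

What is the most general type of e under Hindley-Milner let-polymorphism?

Working:
  unify Int ~ Int
  unify Int ~ Int
  unify Int ~ Int
\x._ : a -> Int
  unify a -> Int ~ Bool -> b
  unify a ~ Bool
  unify Int ~ b
_ _ : Int
  unify Int ~ Int
  unify Int ~ Int
  unify Int ~ Int
  unify Int ~ Int
let z : Bool
z : Bool
  unify Bool ~ Bool
\u._ : c -> Int
\v._ : d -> Int
  unify c -> Int ~ d -> Int
  unify c ~ d
  unify Int ~ Int
let y : forall. d -> Int
  unify Bool ~ Bool
\w._ : e -> Int
\p._ : f -> Int
  unify e -> Int ~ f -> Int
  unify e ~ f
  unify Int ~ Int
  unify Bool ~ Bool
\q._ : g -> Bool
r : h
\r._ : h -> h
  unify g -> Bool ~ h -> h
  unify g ~ h
  unify Bool ~ h
  unify f -> Int ~ (Bool -> Bool) -> i
  unify f ~ Bool -> Bool
  unify Int ~ i
_ _ : Int
  unify Int ~ Int

Answer: Int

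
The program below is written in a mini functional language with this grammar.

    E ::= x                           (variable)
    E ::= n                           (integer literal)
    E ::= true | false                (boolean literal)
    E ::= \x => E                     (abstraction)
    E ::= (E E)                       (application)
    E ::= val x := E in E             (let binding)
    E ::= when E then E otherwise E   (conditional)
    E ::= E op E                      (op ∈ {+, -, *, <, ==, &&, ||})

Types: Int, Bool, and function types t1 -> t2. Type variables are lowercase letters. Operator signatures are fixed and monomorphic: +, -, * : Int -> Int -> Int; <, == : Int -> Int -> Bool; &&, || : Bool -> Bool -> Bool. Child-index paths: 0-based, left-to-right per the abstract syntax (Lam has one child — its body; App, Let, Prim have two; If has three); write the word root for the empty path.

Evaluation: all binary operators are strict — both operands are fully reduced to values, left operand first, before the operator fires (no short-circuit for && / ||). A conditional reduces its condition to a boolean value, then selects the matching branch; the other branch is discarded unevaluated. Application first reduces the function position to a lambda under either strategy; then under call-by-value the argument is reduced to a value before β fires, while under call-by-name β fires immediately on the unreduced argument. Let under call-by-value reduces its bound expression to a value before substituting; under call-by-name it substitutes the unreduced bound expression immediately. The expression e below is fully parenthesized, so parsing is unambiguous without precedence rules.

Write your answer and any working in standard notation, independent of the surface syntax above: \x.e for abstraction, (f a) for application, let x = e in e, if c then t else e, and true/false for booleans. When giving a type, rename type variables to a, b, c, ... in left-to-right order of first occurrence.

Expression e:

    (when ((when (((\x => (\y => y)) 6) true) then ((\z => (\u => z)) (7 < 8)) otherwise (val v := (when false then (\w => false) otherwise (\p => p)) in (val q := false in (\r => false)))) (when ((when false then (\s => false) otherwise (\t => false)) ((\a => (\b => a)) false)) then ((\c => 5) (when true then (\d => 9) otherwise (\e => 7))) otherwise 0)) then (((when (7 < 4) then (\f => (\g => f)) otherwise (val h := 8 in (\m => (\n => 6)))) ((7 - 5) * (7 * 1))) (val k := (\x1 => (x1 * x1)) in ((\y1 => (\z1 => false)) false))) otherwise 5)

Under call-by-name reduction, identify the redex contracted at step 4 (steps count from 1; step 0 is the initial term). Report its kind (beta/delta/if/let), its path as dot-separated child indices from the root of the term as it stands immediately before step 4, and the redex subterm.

Trace:
step 0: (if ((if (((\x.(\y.y)) 6) true) then ((\z.(\u.z)) (7 < 8)) else (let v = (if false then (\w.false) else (\p.p)) in (let q = false in (\r.false)))) (if ((if false then (\s.false) else (\t.false)) ((\a.(\b.a)) false)) then ((\c.5) (if true then (\d.9) else (\e.7))) else 0)) then (((if (7 < 4) then (\f.(\g.f)) else (let h = 8 in (\m.(\n.6)))) ((7 - 5) * (7 * 1))) (let k = (\x1.(x1 * x1)) in ((\y1.(\z1.false)) false))) else 5)
step 1: [beta@0.0.0.0] (if ((if ((\y.y) true) then ((\z.(\u.z)) (7 < 8)) else (let v = (if false then (\w.false) else (\p.p)) in (let q = false in (\r.false)))) (if ((if false then (\s.false) else (\t.false)) ((\a.(\b.a)) false)) then ((\c.5) (if true then (\d.9) else (\e.7))) else 0)) then (((if (7 < 4) then (\f.(\g.f)) else (let h = 8 in (\m.(\n.6)))) ((7 - 5) * (7 * 1))) (let k = (\x1.(x1 * x1)) in ((\y1.(\z1.false)) false))) else 5)
step 2: [beta@0.0.0] (if ((if true then ((\z.(\u.z)) (7 < 8)) else (let v = (if false then (\w.false) else (\p.p)) in (let q = false in (\r.false)))) (if ((if false then (\s.false) else (\t.false)) ((\a.(\b.a)) false)) then ((\c.5) (if true then (\d.9) else (\e.7))) else 0)) then (((if (7 < 4) then (\f.(\g.f)) else (let h = 8 in (\m.(\n.6)))) ((7 - 5) * (7 * 1))) (let k = (\x1.(x1 * x1)) in ((\y1.(\z1.false)) false))) else 5)
step 3: [if@0.0] (if (((\z.(\u.z)) (7 < 8)) (if ((if false then (\s.false) else (\t.false)) ((\a.(\b.a)) false)) then ((\c.5) (if true then (\d.9) else (\e.7))) else 0)) then (((if (7 < 4) then (\f.(\g.f)) else (let h = 8 in (\m.(\n.6)))) ((7 - 5) * (7 * 1))) (let k = (\x1.(x1 * x1)) in ((\y1.(\z1.false)) false))) else 5)
step 4: [beta@0.0] (if ((\u.(7 < 8)) (if ((if false then (\s.false) else (\t.false)) ((\a.(\b.a)) false)) then ((\c.5) (if true then (\d.9) else (\e.7))) else 0)) then (((if (7 < 4) then (\f.(\g.f)) else (let h = 8 in (\m.(\n.6)))) ((7 - 5) * (7 * 1))) (let k = (\x1.(x1 * x1)) in ((\y1.(\z1.false)) false))) else 5)

Answer: beta at 0.0 : ((\z.(\u.z)) (7 < 8))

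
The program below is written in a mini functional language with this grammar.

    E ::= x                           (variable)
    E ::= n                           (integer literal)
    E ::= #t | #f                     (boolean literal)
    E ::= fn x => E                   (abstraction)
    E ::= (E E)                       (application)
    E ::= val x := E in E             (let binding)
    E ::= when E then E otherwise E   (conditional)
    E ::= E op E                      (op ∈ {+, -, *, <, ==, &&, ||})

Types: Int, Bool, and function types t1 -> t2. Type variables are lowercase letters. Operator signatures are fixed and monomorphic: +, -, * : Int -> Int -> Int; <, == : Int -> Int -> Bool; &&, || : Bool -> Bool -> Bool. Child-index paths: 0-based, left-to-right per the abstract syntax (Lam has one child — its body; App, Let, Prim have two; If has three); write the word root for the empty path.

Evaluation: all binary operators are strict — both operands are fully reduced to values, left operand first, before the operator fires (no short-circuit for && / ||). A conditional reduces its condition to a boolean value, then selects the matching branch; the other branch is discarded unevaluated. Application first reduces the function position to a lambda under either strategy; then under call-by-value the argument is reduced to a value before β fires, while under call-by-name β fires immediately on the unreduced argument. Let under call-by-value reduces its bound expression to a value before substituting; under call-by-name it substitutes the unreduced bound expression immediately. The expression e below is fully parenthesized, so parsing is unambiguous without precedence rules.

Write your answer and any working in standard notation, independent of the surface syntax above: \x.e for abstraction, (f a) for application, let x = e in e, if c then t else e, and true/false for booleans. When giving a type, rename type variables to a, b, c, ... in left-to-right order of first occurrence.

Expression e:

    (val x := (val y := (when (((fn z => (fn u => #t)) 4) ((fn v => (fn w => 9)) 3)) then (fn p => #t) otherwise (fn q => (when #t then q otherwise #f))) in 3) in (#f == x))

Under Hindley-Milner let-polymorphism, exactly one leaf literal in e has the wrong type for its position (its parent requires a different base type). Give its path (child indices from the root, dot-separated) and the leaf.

Answer: 1.0 : false

Derivation:
\u._ : b -> Bool
\z._ : a -> b -> Bool
  unify a -> b -> Bool ~ Int -> c
  unify a ~ Int
  unify b -> Bool ~ c
_ _ : b -> Bool
\w._ : e -> Int
\v._ : d -> e -> Int
  unify d -> e -> Int ~ Int -> f
  unify d ~ Int
  unify e -> Int ~ f
_ _ : e -> Int
  unify b -> Bool ~ (e -> Int) -> g
  unify b ~ e -> Int
  unify Bool ~ g
_ _ : Bool
  unify Bool ~ Bool
\p._ : h -> Bool
  unify Bool ~ Bool
q : i
  unify i ~ Bool
\q._ : Bool -> Bool
  unify h -> Bool ~ Bool -> Bool
  unify h ~ Bool
  unify Bool ~ Bool
let y : Bool -> Bool
let x : Int
  unify Bool ~ Int
  FAIL: mismatch Bool ~ Int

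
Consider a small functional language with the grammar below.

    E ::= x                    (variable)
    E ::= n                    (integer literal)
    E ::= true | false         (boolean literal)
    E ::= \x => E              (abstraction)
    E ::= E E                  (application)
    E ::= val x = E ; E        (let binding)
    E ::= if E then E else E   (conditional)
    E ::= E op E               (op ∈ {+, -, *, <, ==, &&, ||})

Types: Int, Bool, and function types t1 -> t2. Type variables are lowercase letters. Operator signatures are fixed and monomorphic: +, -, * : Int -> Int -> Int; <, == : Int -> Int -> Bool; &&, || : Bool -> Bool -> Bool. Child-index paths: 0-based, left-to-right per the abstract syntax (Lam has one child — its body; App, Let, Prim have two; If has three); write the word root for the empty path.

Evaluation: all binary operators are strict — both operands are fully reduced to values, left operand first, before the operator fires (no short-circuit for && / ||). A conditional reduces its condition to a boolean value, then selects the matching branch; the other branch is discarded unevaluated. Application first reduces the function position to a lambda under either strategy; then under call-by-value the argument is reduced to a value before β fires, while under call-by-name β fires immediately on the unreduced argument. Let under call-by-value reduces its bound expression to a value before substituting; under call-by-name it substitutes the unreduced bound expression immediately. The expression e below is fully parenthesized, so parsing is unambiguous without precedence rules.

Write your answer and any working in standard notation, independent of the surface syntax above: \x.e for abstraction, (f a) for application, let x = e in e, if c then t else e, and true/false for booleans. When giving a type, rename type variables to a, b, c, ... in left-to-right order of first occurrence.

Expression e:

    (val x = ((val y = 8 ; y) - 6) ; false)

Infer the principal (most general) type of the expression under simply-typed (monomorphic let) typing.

Answer: Bool

Working:
let y : Int
y : Int
  unify Int ~ Int
  unify Int ~ Int
let x : Int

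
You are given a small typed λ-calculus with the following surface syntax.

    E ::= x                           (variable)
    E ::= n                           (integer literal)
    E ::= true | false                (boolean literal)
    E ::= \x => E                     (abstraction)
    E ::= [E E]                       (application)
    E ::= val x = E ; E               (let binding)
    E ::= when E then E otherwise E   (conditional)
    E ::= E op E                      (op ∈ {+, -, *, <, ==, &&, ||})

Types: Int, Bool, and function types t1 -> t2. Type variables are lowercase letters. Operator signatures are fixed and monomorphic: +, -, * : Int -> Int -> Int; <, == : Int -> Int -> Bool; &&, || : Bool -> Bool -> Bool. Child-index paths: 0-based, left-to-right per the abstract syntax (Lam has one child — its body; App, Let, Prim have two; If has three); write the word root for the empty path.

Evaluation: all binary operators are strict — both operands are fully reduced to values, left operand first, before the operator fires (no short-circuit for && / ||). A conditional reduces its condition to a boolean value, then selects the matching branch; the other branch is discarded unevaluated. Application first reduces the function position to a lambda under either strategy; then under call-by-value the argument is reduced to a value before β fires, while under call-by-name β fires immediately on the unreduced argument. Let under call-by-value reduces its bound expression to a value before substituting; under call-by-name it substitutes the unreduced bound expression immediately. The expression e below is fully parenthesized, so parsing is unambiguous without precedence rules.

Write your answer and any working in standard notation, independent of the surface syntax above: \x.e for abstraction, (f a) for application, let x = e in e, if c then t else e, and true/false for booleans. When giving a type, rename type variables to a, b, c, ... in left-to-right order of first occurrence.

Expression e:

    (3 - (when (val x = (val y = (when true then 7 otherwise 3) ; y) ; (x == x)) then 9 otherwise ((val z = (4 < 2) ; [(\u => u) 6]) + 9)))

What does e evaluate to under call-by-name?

Answer: -6

Trace:
step 0: (3 - (if (let x = (let y = (if true then 7 else 3) in y) in (x == x)) then 9 else ((let z = (4 < 2) in ((\u.u) 6)) + 9)))
step 1: [let@1.0] (3 - (if ((let y = (if true then 7 else 3) in y) == (let y = (if true then 7 else 3) in y)) then 9 else ((let z = (4 < 2) in ((\u.u) 6)) + 9)))
step 2: [let@1.0.0] (3 - (if ((if true then 7 else 3) == (let y = (if true then 7 else 3) in y)) then 9 else ((let z = (4 < 2) in ((\u.u) 6)) + 9)))
step 3: [if@1.0.0] (3 - (if (7 == (let y = (if true then 7 else 3) in y)) then 9 else ((let z = (4 < 2) in ((\u.u) 6)) + 9)))
step 4: [let@1.0.1] (3 - (if (7 == (if true then 7 else 3)) then 9 else ((let z = (4 < 2) in ((\u.u) 6)) + 9)))
step 5: [if@1.0.1] (3 - (if (7 == 7) then 9 else ((let z = (4 < 2) in ((\u.u) 6)) + 9)))
step 6: [delta@1.0] (3 - (if true then 9 else ((let z = (4 < 2) in ((\u.u) 6)) + 9)))
step 7: [if@1] (3 - 9)
step 8: [delta@root] -6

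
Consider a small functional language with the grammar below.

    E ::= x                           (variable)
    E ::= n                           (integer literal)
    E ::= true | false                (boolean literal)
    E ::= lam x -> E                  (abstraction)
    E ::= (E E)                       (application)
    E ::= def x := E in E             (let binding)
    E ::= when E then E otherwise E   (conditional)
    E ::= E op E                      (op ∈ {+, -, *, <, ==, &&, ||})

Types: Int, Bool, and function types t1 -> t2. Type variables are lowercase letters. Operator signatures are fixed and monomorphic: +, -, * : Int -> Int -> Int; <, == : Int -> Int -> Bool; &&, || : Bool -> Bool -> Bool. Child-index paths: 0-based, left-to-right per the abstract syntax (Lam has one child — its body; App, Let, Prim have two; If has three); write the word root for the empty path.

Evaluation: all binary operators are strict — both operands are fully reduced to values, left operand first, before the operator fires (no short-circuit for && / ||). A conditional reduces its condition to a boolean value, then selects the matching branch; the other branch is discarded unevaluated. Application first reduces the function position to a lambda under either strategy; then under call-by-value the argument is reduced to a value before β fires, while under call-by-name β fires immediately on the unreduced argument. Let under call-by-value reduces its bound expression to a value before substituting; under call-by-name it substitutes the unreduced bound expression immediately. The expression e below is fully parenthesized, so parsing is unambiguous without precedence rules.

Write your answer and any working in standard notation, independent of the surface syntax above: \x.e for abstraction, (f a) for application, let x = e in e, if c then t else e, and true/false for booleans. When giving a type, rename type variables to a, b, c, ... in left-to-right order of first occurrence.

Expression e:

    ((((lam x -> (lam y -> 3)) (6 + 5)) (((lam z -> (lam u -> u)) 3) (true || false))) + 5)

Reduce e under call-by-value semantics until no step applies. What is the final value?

Answer: 8

Working:
step 0: ((((\x.(\y.3)) (6 + 5)) (((\z.(\u.u)) 3) (true || false))) + 5)
step 1: [delta@0.0.1] ((((\x.(\y.3)) 11) (((\z.(\u.u)) 3) (true || false))) + 5)
step 2: [beta@0.0] (((\y.3) (((\z.(\u.u)) 3) (true || false))) + 5)
step 3: [beta@0.1.0] (((\y.3) ((\u.u) (true || false))) + 5)
step 4: [delta@0.1.1] (((\y.3) ((\u.u) true)) + 5)
step 5: [beta@0.1] (((\y.3) true) + 5)
step 6: [beta@0] (3 + 5)
step 7: [delta@root] 8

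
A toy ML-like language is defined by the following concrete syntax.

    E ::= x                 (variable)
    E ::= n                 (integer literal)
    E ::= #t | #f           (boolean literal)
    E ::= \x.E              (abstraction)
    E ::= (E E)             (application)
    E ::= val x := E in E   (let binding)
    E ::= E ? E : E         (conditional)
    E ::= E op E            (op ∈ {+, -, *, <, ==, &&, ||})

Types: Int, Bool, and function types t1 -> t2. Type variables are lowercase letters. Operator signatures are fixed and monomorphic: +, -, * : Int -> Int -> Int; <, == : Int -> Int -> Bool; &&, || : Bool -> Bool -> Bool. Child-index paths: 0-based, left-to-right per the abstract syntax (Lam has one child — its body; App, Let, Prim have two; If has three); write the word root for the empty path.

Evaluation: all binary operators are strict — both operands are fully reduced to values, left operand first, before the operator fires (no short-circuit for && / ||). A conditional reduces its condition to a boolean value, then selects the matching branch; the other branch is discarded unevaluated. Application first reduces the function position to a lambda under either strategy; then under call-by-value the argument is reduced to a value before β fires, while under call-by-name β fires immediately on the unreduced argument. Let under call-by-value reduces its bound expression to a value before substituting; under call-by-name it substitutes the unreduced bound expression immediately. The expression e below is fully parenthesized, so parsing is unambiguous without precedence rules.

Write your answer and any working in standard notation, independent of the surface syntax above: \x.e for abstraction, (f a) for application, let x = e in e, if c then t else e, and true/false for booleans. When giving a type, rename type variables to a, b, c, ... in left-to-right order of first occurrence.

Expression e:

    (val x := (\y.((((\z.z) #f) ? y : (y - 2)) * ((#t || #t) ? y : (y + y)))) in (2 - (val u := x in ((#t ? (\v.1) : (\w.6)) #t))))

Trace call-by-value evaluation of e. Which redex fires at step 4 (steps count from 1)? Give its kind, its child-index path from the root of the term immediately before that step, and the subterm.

Working:
step 0: (let x = (\y.((if ((\z.z) false) then y else (y - 2)) * (if (true || true) then y else (y + y)))) in (2 - (let u = x in ((if true then (\v.1) else (\w.6)) true))))
step 1: [let@root] (2 - (let u = (\y.((if ((\z.z) false) then y else (y - 2)) * (if (true || true) then y else (y + y)))) in ((if true then (\v.1) else (\w.6)) true)))
step 2: [let@1] (2 - ((if true then (\v.1) else (\w.6)) true))
step 3: [if@1.0] (2 - ((\v.1) true))
step 4: [beta@1] (2 - 1)

Answer: beta at 1 : ((\v.1) true)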